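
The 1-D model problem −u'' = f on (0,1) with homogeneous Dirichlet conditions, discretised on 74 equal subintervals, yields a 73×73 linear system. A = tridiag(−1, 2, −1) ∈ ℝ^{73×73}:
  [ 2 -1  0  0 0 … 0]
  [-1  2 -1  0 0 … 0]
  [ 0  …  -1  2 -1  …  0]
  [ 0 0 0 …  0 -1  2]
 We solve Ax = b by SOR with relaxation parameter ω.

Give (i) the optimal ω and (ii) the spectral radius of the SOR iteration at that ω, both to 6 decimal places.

ρ_J = max_k |cos(kπ/74)| = cos(π/74) = 0.999099
√(1−ρ_J²) simplifies to sin(π/74) = 0.0424412.
Then 2/(1+√(1−ρ_J²)) = 2/(1+0.0424412); ω* = 2/1.0424412 = 1.918573.
At ω = 1.918573 every |λ(B_ω)| = ω−1, so ρ_SOR = 0.918573.

ω* = 1.918573, ρ_SOR = 0.918573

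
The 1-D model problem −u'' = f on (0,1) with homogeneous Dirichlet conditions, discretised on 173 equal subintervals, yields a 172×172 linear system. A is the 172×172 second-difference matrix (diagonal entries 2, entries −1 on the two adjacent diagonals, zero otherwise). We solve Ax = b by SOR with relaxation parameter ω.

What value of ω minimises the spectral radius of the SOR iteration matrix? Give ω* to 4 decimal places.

B_J for the 172×172 system has eigenvalues cos(kπ/173); ρ_J = cos(π/173) = 0.9998.
√(1 − cos²(π/173)) = sin(π/173) ≈ 0.01816.
ω* = 2/(1+0.01816) = 1.9643
ρ(B_{ω*}) = ω*−1 = 0.9643

ω* = 1.9643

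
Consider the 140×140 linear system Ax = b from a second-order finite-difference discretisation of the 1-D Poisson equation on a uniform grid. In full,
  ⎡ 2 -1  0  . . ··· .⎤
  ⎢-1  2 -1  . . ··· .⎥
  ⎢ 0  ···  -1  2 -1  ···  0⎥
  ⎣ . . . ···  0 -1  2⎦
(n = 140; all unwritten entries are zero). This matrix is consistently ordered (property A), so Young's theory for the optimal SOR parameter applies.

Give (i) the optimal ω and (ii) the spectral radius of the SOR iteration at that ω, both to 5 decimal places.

With n=140, ρ(Jacobi) = cos(π/141) = 0.99975.
√(1−ρ_J²) simplifies to sin(π/141) = 0.022279.
ω* = 2 / (1 + 0.022279) = 2 / 1.022279 ≈ 1.95641.
At ω = 1.95641 every |λ(B_ω)| = ω−1, so ρ_SOR = 0.95641.

ω* = 1.95641, ρ_SOR = 0.95641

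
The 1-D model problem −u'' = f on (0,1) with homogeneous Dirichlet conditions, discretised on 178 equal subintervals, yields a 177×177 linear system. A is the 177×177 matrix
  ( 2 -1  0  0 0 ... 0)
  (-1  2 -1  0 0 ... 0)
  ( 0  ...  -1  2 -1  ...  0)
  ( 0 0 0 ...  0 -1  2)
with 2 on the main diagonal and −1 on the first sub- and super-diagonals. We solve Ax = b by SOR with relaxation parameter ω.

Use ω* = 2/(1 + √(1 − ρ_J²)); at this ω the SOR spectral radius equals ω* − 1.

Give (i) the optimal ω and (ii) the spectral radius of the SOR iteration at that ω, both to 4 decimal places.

½·tridiag(1,0,1) at n=177: λ_k = cos(kπ/178); max |λ| at k=1 ⇒ ρ_J = cos(π/178) ≈ 0.9998.
1 − cos²(π/178) = sin²(π/178) ⇒ √(1−ρ_J²) = sin(π/178) = 0.01765.
ω* = 2 / (1 + 0.01765) = 2 / 1.01765 ≈ 1.9653.
Hence ρ(B_{ω*}) = 1.9653 − 1 = 0.9653.

ω* = 1.9653, ρ_SOR = 0.9653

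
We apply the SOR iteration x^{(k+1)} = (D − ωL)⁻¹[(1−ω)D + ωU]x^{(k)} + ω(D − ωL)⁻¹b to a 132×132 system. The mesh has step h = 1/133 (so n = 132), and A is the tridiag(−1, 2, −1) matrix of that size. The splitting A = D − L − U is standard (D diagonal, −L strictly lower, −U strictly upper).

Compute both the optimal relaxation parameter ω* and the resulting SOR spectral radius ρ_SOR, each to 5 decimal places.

ω* = 1.95385, ρ_SOR = 0.95385

spectrum of D⁻¹(L+U) = {cos(kπ/133) : 1≤k≤132}; ρ_J = cos(π/133) = 0.99972.
1 − cos²(π/133) = sin²(π/133) ⇒ √(1−ρ_J²) = sin(π/133) = 0.023619.
So ω* = 2/1.023619 = 1.95385 (Young).
ρ_SOR = ω* − 1 = 1.95385 − 1 = 0.95385.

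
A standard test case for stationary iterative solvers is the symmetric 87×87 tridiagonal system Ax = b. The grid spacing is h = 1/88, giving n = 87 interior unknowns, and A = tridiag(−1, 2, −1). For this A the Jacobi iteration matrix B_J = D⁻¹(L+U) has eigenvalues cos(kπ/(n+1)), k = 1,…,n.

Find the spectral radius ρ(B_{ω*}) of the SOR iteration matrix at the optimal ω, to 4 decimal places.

[ρ_J] n=87: ρ(B_J) = cos(π/(n+1)) = cos(π/88) = 0.9994.
√(1−ρ_J²) simplifies to sin(π/88) = 0.03569.
Then 2/(1+√(1−ρ_J²)) = 2/(1+0.03569); ω* = 2/1.03569 = 1.9311.
[ρ_SOR] ω* − 1 = 0.9311.

ρ_SOR = 0.9311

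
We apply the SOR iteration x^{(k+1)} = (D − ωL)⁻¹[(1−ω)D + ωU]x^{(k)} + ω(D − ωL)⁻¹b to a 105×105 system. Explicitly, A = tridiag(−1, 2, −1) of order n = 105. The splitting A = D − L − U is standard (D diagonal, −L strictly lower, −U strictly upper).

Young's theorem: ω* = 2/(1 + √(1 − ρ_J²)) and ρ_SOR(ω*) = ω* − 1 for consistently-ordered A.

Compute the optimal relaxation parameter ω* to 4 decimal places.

B_J for the 105×105 system has eigenvalues cos(kπ/106); ρ_J = cos(π/106) = 0.9996.
√(1−ρ_J²) = |sin(π/106)| = 0.02963
So ω* = 2/1.02963 = 1.9424 (Young).
ρ_SOR = ω* − 1 = 1.9424 − 1 = 0.9424.

ω* = 1.9424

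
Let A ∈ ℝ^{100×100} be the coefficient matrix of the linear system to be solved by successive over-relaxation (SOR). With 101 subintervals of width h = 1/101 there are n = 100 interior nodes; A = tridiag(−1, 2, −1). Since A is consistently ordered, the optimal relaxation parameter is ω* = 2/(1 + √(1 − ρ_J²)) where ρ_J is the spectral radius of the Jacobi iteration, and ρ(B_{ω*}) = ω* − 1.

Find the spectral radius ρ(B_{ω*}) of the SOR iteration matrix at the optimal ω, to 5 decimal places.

ρ_SOR = 0.93968

spectrum of D⁻¹(L+U) = {cos(kπ/101) : 1≤k≤100}; ρ_J = cos(π/101) = 0.99952.
√(1 − cos²(π/101)) = sin(π/101) ≈ 0.031100.
[ω*] 2 ÷ (1 + 0.031100) = 2 ÷ 1.031100 = 1.93968.
ρ_SOR = ω* − 1 ≈ 0.93968.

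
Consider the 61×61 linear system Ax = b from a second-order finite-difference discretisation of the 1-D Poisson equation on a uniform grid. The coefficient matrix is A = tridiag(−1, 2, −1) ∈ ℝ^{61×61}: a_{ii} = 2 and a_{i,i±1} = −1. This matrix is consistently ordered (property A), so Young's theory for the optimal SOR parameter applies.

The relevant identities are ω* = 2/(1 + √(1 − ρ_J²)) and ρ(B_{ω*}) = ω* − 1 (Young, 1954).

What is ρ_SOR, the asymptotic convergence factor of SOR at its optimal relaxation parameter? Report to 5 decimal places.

ρ_SOR = 0.90359

With n=61, ρ(Jacobi) = cos(π/62) = 0.99872.
1 − cos²(π/62) = sin²(π/62) ⇒ √(1−ρ_J²) = sin(π/62) = 0.050649.
[ω*] 2 ÷ (1 + 0.050649) = 2 ÷ 1.050649 = 1.90359.
Hence ρ(B_{ω*}) = 1.90359 − 1 = 0.90359.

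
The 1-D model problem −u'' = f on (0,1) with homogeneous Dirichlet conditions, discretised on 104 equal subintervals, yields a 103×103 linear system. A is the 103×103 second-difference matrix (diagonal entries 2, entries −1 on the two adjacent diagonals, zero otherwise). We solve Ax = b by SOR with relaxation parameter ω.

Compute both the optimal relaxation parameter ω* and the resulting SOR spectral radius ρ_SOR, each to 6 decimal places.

ω* = 1.941365, ρ_SOR = 0.941365

½·tridiag(1,0,1) at n=103: λ_k = cos(kπ/104); max |λ| at k=1 ⇒ ρ_J = cos(π/104) ≈ 0.999544.
root = sin(π/104) = 0.0302030  (since 1−cos² = sin²).
So ω* = 2/1.0302030 = 1.941365 (Young).
and ρ(B_{ω*}) = 1.941365 − 1 = 0.941365.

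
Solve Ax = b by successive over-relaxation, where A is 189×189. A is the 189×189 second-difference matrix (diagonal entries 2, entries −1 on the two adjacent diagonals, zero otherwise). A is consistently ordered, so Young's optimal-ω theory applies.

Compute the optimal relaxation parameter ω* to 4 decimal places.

ω* = 1.9675

With n=189, ρ(Jacobi) = cos(π/190) = 0.9999.
√(1 − cos²(π/190)) = sin(π/190) ≈ 0.01653.
Then 2/(1+√(1−ρ_J²)) = 2/(1+0.01653); ω* = 2/1.01653 = 1.9675.
ρ(B_{ω*}) = ω*−1 = 0.9675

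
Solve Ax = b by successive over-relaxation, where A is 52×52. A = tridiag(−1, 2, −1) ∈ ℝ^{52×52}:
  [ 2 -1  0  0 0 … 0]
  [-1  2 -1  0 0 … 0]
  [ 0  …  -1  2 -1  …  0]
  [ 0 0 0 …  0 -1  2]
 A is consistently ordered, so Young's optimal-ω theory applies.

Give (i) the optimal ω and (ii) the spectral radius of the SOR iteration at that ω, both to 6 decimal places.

[ρ_J] n=52: ρ(B_J) = cos(π/(n+1)) = cos(π/53) = 0.998244.
√(1−ρ_J²) = |sin(π/53)| = 0.0592406
Then 2/(1+√(1−ρ_J²)) = 2/(1+0.0592406); ω* = 2/1.0592406 = 1.888145.
[ρ_SOR] ω* − 1 = 0.888145.

ω* = 1.888145, ρ_SOR = 0.888145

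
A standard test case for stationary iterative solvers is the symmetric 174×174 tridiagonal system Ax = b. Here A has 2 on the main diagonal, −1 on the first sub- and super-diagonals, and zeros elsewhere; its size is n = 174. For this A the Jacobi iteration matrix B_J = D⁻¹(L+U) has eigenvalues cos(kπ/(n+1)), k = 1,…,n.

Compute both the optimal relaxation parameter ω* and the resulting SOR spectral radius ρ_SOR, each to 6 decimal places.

ω* = 1.964731, ρ_SOR = 0.964731

ρ_J = max_k |cos(kπ/175)| = cos(π/175) = 0.999839
1 − cos²(π/175) = sin²(π/175) ⇒ √(1−ρ_J²) = sin(π/175) = 0.0179510.
So ω* = 2/1.0179510 = 1.964731 (Young).
At ω = 1.964731 every |λ(B_ω)| = ω−1, so ρ_SOR = 0.964731.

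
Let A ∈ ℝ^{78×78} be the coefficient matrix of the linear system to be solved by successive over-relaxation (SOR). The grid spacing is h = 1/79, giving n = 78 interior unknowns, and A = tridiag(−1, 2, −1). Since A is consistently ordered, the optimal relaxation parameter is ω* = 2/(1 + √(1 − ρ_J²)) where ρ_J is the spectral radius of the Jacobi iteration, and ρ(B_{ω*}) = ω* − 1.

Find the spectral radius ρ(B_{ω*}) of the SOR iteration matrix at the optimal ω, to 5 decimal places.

ρ_SOR = 0.92353

n=78: λ(B_J) = 1 − λ(A)/2 = cos(kπ/79); k=1 gives ρ_J = 0.99921.
√(1−ρ_J²) = |sin(π/79)| = 0.039757
Then 2/(1+√(1−ρ_J²)) = 2/(1+0.039757); ω* = 2/1.039757 = 1.92353.
At ω = 1.92353 every |λ(B_ω)| = ω−1, so ρ_SOR = 0.92353.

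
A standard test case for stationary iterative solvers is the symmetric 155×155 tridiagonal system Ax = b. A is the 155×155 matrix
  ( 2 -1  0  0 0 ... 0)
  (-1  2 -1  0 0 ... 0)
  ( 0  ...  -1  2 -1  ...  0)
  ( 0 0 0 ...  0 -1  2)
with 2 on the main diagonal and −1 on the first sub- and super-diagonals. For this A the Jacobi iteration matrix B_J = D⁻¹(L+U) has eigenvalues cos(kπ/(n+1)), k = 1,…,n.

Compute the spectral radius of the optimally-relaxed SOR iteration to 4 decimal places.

With n=155, ρ(Jacobi) = cos(π/156) = 0.9998.
√(1 − cos²(π/156)) = sin(π/156) ≈ 0.02014.
Young: ω* = 2/(1+√(1−ρ_J²)) = 2/(1+0.02014) = 2/1.02014 = 1.9605.
At ω = 1.9605 every |λ(B_ω)| = ω−1, so ρ_SOR = 0.9605.

ρ_SOR = 0.9605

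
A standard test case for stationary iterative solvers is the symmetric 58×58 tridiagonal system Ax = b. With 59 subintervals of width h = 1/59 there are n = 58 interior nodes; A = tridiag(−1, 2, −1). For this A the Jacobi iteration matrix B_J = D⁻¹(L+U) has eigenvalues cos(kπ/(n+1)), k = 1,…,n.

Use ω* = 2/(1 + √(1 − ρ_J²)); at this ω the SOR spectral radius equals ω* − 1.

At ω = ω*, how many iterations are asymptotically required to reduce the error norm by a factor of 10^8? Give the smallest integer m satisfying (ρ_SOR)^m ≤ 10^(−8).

m = 173

spectrum of D⁻¹(L+U) = {cos(kπ/59) : 1≤k≤58}; ρ_J = cos(π/59) = 0.9985827.
1 − cos²(π/59) = sin²(π/59) ⇒ √(1−ρ_J²) = sin(π/59) = 0.0532222.
Then 2/(1+√(1−ρ_J²)) = 2/(1+0.0532222); ω* = 2/1.0532222 = 1.8989345.
ρ(B_{ω*}) = ω*−1 = 0.8989345
m ≥ 8·ln10 / (−ln 0.8989345) = 172.891; smallest integer m = 173.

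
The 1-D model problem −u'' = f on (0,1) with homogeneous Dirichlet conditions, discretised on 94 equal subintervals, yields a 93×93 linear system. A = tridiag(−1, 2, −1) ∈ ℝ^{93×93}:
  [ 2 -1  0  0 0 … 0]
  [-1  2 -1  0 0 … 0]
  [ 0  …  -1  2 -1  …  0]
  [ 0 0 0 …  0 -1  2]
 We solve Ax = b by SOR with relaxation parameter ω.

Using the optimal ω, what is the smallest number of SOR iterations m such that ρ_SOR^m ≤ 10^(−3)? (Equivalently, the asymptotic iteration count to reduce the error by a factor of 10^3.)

m = 104

With n=93, ρ(Jacobi) = cos(π/94) = 0.9994416.
1 − cos²(π/94) = sin²(π/94) ⇒ √(1−ρ_J²) = sin(π/94) = 0.0334150.
ω* = 2/(1 + 0.0334150) = 2/1.0334150 = 1.9353309.
Hence ρ(B_{ω*}) = 1.9353309 − 1 = 0.9353309.
(0.9353309)^m ≤ 10^{−3}  ⇒  m·ln(0.9353309) ≤ −3·ln10  ⇒  m ≥ 103.325  ⇒  m = 104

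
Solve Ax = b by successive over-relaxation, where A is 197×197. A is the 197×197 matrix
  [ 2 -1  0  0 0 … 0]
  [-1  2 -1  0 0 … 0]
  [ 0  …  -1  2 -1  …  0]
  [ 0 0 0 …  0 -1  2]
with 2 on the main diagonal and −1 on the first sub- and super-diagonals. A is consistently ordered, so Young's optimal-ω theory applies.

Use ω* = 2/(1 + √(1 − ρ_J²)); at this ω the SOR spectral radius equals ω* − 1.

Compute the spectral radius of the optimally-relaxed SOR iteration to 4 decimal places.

[ρ_J] n=197: ρ(B_J) = cos(π/(n+1)) = cos(π/198) = 0.9999.
root = sin(π/198) = 0.01587  (since 1−cos² = sin²).
Young: ω* = 2/(1+√(1−ρ_J²)) = 2/(1+0.01587) = 2/1.01587 = 1.9688.
[ρ_SOR] ω* − 1 = 0.9688.

ρ_SOR = 0.9688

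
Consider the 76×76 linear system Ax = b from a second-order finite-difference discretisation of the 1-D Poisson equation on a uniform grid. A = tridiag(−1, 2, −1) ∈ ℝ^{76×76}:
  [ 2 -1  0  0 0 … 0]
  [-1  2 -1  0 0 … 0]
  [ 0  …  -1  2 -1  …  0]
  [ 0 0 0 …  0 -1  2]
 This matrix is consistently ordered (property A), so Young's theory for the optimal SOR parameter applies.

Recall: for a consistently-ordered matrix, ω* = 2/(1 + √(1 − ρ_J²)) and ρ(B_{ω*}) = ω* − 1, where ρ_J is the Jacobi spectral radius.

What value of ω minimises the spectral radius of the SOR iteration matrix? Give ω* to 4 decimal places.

n=76: λ(B_J) = 1 − λ(A)/2 = cos(kπ/77); k=1 gives ρ_J = 0.9992.
√(1−ρ_J²) simplifies to sin(π/77) = 0.04079.
[ω*] 2 ÷ (1 + 0.04079) = 2 ÷ 1.04079 = 1.9216.
At ω = 1.9216 every |λ(B_ω)| = ω−1, so ρ_SOR = 0.9216.

ω* = 1.9216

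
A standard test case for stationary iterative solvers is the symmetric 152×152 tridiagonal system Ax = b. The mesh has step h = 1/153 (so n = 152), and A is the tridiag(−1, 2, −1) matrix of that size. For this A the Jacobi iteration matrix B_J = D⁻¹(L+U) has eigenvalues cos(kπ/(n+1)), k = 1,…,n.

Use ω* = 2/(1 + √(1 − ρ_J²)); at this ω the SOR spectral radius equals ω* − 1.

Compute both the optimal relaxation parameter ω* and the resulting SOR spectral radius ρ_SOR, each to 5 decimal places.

ω* = 1.95976, ρ_SOR = 0.95976

[ρ_J] n=152: ρ(B_J) = cos(π/(n+1)) = cos(π/153) = 0.99979.
√(1−ρ_J²) simplifies to sin(π/153) = 0.020532.
[ω*] 2 ÷ (1 + 0.020532) = 2 ÷ 1.020532 = 1.95976.
At ω = 1.95976 every |λ(B_ω)| = ω−1, so ρ_SOR = 0.95976.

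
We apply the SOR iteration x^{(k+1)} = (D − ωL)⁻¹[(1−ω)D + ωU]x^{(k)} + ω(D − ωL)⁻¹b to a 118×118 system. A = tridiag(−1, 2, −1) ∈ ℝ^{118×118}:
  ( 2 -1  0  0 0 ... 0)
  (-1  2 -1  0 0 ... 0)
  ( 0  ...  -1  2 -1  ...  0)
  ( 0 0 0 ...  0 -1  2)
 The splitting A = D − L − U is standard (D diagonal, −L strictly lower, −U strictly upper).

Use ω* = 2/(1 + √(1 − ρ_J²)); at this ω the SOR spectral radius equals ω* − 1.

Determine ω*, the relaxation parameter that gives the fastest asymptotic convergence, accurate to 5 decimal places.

½·tridiag(1,0,1) at n=118: λ_k = cos(kπ/119); max |λ| at k=1 ⇒ ρ_J = cos(π/119) ≈ 0.99965.
root = sin(π/119) = 0.026397  (since 1−cos² = sin²).
[ω*] 2 ÷ (1 + 0.026397) = 2 ÷ 1.026397 = 1.94856.
At ω = 1.94856 every |λ(B_ω)| = ω−1, so ρ_SOR = 0.94856.

ω* = 1.94856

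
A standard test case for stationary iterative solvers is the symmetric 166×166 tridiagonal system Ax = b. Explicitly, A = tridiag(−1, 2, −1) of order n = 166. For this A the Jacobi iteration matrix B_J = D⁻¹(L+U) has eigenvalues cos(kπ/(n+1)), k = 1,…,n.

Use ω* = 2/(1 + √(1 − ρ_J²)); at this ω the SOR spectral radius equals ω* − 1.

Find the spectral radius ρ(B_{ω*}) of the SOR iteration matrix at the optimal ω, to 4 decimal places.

B_J for the 166×166 system has eigenvalues cos(kπ/167); ρ_J = cos(π/167) = 0.9998.
1 − cos²(π/167) = sin²(π/167) ⇒ √(1−ρ_J²) = sin(π/167) = 0.01881.
[ω*] 2 ÷ (1 + 0.01881) = 2 ÷ 1.01881 = 1.9631.
Hence ρ(B_{ω*}) = 1.9631 − 1 = 0.9631.

ρ_SOR = 0.9631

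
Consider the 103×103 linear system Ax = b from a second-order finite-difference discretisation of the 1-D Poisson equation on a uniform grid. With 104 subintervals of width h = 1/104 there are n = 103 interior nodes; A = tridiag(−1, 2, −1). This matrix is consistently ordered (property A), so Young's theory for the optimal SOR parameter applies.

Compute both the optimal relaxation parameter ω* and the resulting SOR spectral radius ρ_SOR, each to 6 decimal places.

½·tridiag(1,0,1) at n=103: λ_k = cos(kπ/104); max |λ| at k=1 ⇒ ρ_J = cos(π/104) ≈ 0.999544.
√(1−ρ_J²) = |sin(π/104)| = 0.0302030
ω* = 2 / (1 + 0.0302030) = 2 / 1.0302030 ≈ 1.941365.
ρ(B_{ω*}) = ω*−1 = 0.941365

ω* = 1.941365, ρ_SOR = 0.941365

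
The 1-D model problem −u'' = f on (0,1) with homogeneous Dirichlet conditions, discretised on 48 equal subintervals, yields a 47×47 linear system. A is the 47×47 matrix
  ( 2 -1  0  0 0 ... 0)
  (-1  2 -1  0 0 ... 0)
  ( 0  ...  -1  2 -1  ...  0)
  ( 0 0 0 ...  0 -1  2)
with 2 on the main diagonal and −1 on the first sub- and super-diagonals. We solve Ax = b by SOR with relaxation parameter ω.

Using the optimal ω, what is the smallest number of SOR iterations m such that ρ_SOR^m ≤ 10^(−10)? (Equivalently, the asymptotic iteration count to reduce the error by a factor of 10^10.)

With n=47, ρ(Jacobi) = cos(π/48) = 0.9978589.
√(1−ρ_J²) simplifies to sin(π/48) = 0.0654031.
[ω*] 2 ÷ (1 + 0.0654031) = 2 ÷ 1.0654031 = 1.8772237.
ρ(B_{ω*}) = ω*−1 = 0.8772237
Need (0.8772237)^m ≤ 10^(−10): m ≥ 10·ln10/|ln 0.8772237| = 23.0259/0.130993 = 175.780 ⇒ m = 176.

m = 176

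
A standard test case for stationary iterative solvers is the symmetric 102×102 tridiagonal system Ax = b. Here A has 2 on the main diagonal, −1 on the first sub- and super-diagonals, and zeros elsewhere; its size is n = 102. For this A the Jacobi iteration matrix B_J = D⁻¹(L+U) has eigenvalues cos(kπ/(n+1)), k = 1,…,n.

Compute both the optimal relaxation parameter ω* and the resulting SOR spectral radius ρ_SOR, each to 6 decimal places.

With n=102, ρ(Jacobi) = cos(π/103) = 0.999535.
√(1−ρ_J²) simplifies to sin(π/103) = 0.0304962.
Young: ω* = 2/(1+√(1−ρ_J²)) = 2/(1+0.0304962) = 2/1.0304962 = 1.940813.
ρ_SOR = ω* − 1 ≈ 0.940813.

ω* = 1.940813, ρ_SOR = 0.940813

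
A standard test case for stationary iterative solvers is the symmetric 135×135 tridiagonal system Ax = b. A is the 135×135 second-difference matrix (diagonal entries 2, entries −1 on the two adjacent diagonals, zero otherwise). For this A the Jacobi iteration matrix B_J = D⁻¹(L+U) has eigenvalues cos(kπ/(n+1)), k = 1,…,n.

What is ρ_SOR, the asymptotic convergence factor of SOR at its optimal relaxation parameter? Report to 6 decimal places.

ρ_SOR = 0.954847

[ρ_J] n=135: ρ(B_J) = cos(π/(n+1)) = cos(π/136) = 0.999733.
1 − cos²(π/136) = sin²(π/136) ⇒ √(1−ρ_J²) = sin(π/136) = 0.0230979.
Young: ω* = 2/(1+√(1−ρ_J²)) = 2/(1+0.0230979) = 2/1.0230979 = 1.954847.
ρ(B_{ω*}) = ω*−1 = 0.954847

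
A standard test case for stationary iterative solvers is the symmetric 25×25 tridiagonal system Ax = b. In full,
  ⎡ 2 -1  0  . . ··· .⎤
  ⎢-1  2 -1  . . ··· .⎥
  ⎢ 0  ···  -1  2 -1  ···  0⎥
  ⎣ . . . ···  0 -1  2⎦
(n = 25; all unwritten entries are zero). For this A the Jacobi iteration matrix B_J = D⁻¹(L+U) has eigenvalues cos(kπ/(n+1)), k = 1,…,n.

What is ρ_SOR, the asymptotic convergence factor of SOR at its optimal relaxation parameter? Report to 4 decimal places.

ρ_SOR = 0.7849

n=25: λ(B_J) = 1 − λ(A)/2 = cos(kπ/26); k=1 gives ρ_J = 0.9927.
1 − cos²(π/26) = sin²(π/26) ⇒ √(1−ρ_J²) = sin(π/26) = 0.12054.
[ω*] 2 ÷ (1 + 0.12054) = 2 ÷ 1.12054 = 1.7849.
ρ_SOR = ω* − 1 ≈ 0.7849.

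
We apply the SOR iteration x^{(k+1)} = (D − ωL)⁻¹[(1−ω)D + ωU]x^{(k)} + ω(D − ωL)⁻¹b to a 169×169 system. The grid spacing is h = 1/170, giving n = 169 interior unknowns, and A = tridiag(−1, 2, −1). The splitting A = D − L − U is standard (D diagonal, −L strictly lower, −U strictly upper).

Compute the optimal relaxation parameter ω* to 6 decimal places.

ω* = 1.963713

½·tridiag(1,0,1) at n=169: λ_k = cos(kπ/170); max |λ| at k=1 ⇒ ρ_J = cos(π/170) ≈ 0.999829.
√(1−ρ_J²) simplifies to sin(π/170) = 0.0184789.
Young: ω* = 2/(1+√(1−ρ_J²)) = 2/(1+0.0184789) = 2/1.0184789 = 1.963713.
Hence ρ(B_{ω*}) = 1.963713 − 1 = 0.963713.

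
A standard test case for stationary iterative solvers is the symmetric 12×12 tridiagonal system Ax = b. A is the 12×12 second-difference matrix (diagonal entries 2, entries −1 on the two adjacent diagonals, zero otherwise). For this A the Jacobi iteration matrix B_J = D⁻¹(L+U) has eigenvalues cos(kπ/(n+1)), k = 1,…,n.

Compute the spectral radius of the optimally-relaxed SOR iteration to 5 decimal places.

B_J for the 12×12 system has eigenvalues cos(kπ/13); ρ_J = cos(π/13) = 0.97094.
1 − cos²(π/13) = sin²(π/13) ⇒ √(1−ρ_J²) = sin(π/13) = 0.239316.
So ω* = 2/1.239316 = 1.61379 (Young).
ρ_SOR = ω* − 1 = 1.61379 − 1 = 0.61379.

ρ_SOR = 0.61379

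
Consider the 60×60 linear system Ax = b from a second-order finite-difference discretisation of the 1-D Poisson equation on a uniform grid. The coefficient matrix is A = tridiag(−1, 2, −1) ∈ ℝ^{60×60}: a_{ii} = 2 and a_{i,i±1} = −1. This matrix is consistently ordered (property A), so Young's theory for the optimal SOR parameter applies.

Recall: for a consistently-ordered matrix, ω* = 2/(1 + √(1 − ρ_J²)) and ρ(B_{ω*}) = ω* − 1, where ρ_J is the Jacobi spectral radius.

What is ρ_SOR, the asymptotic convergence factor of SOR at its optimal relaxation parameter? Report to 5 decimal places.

ρ_SOR = 0.90208

½·tridiag(1,0,1) at n=60: λ_k = cos(kπ/61); max |λ| at k=1 ⇒ ρ_J = cos(π/61) ≈ 0.99867.
√(1 − cos²(π/61)) = sin(π/61) ≈ 0.051479.
So ω* = 2/1.051479 = 1.90208 (Young).
ρ_SOR = ω* − 1 ≈ 0.90208.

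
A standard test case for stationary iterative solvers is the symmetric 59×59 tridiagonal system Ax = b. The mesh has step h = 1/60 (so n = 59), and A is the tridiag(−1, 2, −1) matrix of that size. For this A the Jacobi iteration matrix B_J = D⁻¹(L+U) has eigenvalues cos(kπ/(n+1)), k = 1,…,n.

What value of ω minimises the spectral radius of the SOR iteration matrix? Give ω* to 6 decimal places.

ω* = 1.900534

½·tridiag(1,0,1) at n=59: λ_k = cos(kπ/60); max |λ| at k=1 ⇒ ρ_J = cos(π/60) ≈ 0.998630.
1 − cos²(π/60) = sin²(π/60) ⇒ √(1−ρ_J²) = sin(π/60) = 0.0523360.
Then 2/(1+√(1−ρ_J²)) = 2/(1+0.0523360); ω* = 2/1.0523360 = 1.900534.
and ρ(B_{ω*}) = 1.900534 − 1 = 0.900534.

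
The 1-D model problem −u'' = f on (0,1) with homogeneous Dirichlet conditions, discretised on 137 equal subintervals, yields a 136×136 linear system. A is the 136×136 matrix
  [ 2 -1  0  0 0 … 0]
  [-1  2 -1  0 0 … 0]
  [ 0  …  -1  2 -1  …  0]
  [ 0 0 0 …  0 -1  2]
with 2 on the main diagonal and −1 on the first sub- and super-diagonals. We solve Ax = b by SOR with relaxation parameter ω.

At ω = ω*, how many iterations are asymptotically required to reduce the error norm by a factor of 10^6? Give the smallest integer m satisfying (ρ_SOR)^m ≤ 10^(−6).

ρ_J = max_k |cos(kπ/137)| = cos(π/137) = 0.9997371
√(1−ρ_J²) simplifies to sin(π/137) = 0.0229293.
Then 2/(1+√(1−ρ_J²)) = 2/(1+0.0229293); ω* = 2/1.0229293 = 1.9551693.
ρ(B_{ω*}) = ω*−1 = 0.9551693
ρ_SOR^m ≤ 10^(−6) ⇔ m ≥ 6·ln10/(−ln 0.9551693) = 13.8155/0.0458667 = 301.210; m = ⌈301.210⌉ = 302.

m = 302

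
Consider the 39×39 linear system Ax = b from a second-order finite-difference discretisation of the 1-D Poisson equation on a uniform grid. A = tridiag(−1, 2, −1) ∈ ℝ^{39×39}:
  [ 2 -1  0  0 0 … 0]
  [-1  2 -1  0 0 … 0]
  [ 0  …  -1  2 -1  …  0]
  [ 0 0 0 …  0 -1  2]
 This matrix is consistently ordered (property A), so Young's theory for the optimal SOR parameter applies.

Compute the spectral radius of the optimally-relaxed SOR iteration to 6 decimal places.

[ρ_J] n=39: ρ(B_J) = cos(π/(n+1)) = cos(π/40) = 0.996917.
√(1 − cos²(π/40)) = sin(π/40) ≈ 0.0784591.
ω* = 2/(1 + 0.0784591) = 2/1.0784591 = 1.854498.
and ρ(B_{ω*}) = 1.854498 − 1 = 0.854498.

ρ_SOR = 0.854498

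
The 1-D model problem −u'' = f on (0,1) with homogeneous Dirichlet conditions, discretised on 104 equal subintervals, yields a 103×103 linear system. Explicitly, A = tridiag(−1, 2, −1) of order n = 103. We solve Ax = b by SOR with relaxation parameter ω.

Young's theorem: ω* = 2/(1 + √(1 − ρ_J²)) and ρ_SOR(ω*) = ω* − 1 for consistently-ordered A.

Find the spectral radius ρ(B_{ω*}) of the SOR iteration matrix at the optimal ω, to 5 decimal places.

ρ_SOR = 0.94136

With n=103, ρ(Jacobi) = cos(π/104) = 0.99954.
1 − cos²(π/104) = sin²(π/104) ⇒ √(1−ρ_J²) = sin(π/104) = 0.030203.
ω* = 2 / (1 + 0.030203) = 2 / 1.030203 ≈ 1.94136.
ρ_SOR = ω* − 1 = 1.94136 − 1 = 0.94136.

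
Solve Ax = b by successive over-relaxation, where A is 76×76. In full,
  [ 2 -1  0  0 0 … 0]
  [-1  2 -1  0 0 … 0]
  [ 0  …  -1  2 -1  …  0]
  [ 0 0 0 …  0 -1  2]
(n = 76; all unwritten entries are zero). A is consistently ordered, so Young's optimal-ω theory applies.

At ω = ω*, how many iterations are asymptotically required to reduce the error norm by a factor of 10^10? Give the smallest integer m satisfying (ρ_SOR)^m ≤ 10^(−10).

m = 283

½·tridiag(1,0,1) at n=76: λ_k = cos(kπ/77); max |λ| at k=1 ⇒ ρ_J = cos(π/77) ≈ 0.9991678.
√(1−ρ_J²) = |sin(π/77)| = 0.0407886
ω* = 2 / (1 + 0.0407886) = 2 / 1.0407886 ≈ 1.9216198.
ρ_SOR = ω* − 1 ≈ 0.9216198.
For 10 digits: m = 10·ln10 / (−ln 0.9216198) = 23.0259/0.0816225 = 282.102; round up → m = 283.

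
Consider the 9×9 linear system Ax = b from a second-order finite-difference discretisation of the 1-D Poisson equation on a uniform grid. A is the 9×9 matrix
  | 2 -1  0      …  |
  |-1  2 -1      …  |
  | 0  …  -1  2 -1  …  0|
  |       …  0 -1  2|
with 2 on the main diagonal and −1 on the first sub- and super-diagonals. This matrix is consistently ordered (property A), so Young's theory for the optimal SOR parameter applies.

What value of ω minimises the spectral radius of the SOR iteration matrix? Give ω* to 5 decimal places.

ρ_J = max_k |cos(kπ/10)| = cos(π/10) = 0.95106
√(1−ρ_J²) = |sin(π/10)| = 0.309017
ω* = 2/(1 + 0.309017) = 2/1.309017 = 1.52786.
ρ_SOR = ω* − 1 ≈ 0.52786.

ω* = 1.52786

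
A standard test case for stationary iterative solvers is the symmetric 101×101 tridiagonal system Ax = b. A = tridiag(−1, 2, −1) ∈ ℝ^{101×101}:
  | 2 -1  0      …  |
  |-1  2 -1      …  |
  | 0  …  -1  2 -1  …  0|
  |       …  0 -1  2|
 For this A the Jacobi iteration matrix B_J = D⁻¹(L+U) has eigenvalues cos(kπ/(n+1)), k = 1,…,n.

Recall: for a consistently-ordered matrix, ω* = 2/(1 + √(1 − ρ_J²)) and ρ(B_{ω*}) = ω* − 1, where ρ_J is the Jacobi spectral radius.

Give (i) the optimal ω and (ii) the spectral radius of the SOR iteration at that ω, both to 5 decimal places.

ω* = 1.94025, ρ_SOR = 0.94025

½·tridiag(1,0,1) at n=101: λ_k = cos(kπ/102); max |λ| at k=1 ⇒ ρ_J = cos(π/102) ≈ 0.99953.
root = sin(π/102) = 0.030795  (since 1−cos² = sin²).
Young: ω* = 2/(1+√(1−ρ_J²)) = 2/(1+0.030795) = 2/1.030795 = 1.94025.
ρ(B_{ω*}) = ω*−1 = 0.94025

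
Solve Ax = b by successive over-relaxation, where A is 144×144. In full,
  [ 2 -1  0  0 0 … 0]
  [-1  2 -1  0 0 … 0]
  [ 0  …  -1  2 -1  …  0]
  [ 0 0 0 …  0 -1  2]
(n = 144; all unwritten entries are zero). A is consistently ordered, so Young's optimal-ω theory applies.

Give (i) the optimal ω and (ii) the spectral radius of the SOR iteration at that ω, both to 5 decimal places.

B_J for the 144×144 system has eigenvalues cos(kπ/145); ρ_J = cos(π/145) = 0.99977.
1 − cos²(π/145) = sin²(π/145) ⇒ √(1−ρ_J²) = sin(π/145) = 0.021664.
Then 2/(1+√(1−ρ_J²)) = 2/(1+0.021664); ω* = 2/1.021664 = 1.95759.
ρ_SOR = ω* − 1 = 1.95759 − 1 = 0.95759.

ω* = 1.95759, ρ_SOR = 0.95759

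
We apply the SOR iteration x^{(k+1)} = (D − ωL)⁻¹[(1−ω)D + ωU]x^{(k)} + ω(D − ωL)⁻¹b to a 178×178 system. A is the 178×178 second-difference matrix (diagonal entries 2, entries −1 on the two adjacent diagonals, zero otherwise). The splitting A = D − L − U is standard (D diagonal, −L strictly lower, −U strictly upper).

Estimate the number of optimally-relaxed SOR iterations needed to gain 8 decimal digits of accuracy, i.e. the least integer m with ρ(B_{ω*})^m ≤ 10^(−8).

B_J for the 178×178 system has eigenvalues cos(kπ/179); ρ_J = cos(π/179) = 0.9998460.
√(1 − cos²(π/179)) = sin(π/179) ≈ 0.0175499.
Young: ω* = 2/(1+√(1−ρ_J²)) = 2/(1+0.0175499) = 2/1.0175499 = 1.9655056.
[ρ_SOR] ω* − 1 = 0.9655056.
(0.9655056)^m ≤ 10^{−8}  ⇒  m·ln(0.9655056) ≤ −8·ln10  ⇒  m ≥ 524.755  ⇒  m = 525

m = 525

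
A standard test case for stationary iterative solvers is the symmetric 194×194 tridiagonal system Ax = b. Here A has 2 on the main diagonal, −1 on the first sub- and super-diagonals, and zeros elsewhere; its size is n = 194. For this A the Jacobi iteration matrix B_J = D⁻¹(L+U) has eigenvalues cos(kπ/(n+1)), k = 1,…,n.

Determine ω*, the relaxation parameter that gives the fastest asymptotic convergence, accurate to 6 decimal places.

spectrum of D⁻¹(L+U) = {cos(kπ/195) : 1≤k≤194}; ρ_J = cos(π/195) = 0.999870.
1 − cos²(π/195) = sin²(π/195) ⇒ √(1−ρ_J²) = sin(π/195) = 0.0161100.
ω* = 2/(1+0.0161100) = 1.968291
[ρ_SOR] ω* − 1 = 0.968291.

ω* = 1.968291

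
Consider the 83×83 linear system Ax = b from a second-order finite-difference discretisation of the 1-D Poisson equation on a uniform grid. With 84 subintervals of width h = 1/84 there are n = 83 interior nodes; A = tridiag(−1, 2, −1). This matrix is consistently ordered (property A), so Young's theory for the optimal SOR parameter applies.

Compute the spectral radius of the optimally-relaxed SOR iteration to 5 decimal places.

ρ_SOR = 0.92791

spectrum of D⁻¹(L+U) = {cos(kπ/84) : 1≤k≤83}; ρ_J = cos(π/84) = 0.99930.
√(1−ρ_J²) simplifies to sin(π/84) = 0.037391.
Young: ω* = 2/(1+√(1−ρ_J²)) = 2/(1+0.037391) = 2/1.037391 = 1.92791.
[ρ_SOR] ω* − 1 = 0.92791.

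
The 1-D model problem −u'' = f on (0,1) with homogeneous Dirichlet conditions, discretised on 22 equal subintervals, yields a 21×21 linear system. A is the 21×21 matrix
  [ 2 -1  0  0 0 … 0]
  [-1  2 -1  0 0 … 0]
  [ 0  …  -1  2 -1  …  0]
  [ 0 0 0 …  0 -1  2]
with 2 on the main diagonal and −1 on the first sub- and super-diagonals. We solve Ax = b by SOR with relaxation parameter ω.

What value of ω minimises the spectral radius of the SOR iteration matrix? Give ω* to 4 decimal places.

n=21: λ(B_J) = 1 − λ(A)/2 = cos(kπ/22); k=1 gives ρ_J = 0.9898.
√(1 − cos²(π/22)) = sin(π/22) ≈ 0.14231.
ω* = 2 / (1 + 0.14231) = 2 / 1.14231 ≈ 1.7508.
ρ_SOR = ω* − 1 = 1.7508 − 1 = 0.7508.

ω* = 1.7508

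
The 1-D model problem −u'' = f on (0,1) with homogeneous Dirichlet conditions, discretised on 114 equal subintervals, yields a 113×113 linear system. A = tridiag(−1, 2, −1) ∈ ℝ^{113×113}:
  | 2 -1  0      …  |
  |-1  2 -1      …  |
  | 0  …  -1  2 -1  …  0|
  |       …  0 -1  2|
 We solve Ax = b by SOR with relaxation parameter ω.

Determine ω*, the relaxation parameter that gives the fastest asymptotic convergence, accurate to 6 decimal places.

ρ_J = max_k |cos(kπ/114)| = cos(π/114) = 0.999620
√(1 − cos²(π/114)) = sin(π/114) ≈ 0.0275543.
So ω* = 2/1.0275543 = 1.946369 (Young).
and ρ(B_{ω*}) = 1.946369 − 1 = 0.946369.

ω* = 1.946369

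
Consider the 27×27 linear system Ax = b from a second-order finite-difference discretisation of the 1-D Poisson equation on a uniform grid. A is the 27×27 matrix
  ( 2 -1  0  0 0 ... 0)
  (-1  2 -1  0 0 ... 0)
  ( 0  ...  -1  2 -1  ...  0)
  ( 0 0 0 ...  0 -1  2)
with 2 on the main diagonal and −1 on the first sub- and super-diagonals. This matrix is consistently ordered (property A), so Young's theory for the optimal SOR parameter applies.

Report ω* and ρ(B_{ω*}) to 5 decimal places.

ω* = 1.79862, ρ_SOR = 0.79862

spectrum of D⁻¹(L+U) = {cos(kπ/28) : 1≤k≤27}; ρ_J = cos(π/28) = 0.99371.
√(1−ρ_J²) simplifies to sin(π/28) = 0.111964.
So ω* = 2/1.111964 = 1.79862 (Young).
Hence ρ(B_{ω*}) = 1.79862 − 1 = 0.79862.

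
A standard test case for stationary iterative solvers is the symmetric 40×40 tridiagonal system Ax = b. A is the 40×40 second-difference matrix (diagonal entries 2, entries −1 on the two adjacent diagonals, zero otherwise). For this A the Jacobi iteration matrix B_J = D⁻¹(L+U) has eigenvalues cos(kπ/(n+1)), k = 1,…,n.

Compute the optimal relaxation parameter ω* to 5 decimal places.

½·tridiag(1,0,1) at n=40: λ_k = cos(kπ/41); max |λ| at k=1 ⇒ ρ_J = cos(π/41) ≈ 0.99707.
1 − cos²(π/41) = sin²(π/41) ⇒ √(1−ρ_J²) = sin(π/41) = 0.076549.
[ω*] 2 ÷ (1 + 0.076549) = 2 ÷ 1.076549 = 1.85779.
[ρ_SOR] ω* − 1 = 0.85779.

ω* = 1.85779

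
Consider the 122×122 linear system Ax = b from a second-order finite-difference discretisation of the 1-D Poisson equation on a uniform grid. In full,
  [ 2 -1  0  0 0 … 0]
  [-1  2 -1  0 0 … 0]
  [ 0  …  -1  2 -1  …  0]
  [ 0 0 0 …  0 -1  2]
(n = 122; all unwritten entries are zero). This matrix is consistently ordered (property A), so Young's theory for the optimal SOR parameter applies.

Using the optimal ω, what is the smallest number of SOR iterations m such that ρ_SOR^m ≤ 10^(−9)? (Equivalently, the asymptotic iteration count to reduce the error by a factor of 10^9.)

m = 406

[ρ_J] n=122: ρ(B_J) = cos(π/(n+1)) = cos(π/123) = 0.9996738.
root = sin(π/123) = 0.0255386  (since 1−cos² = sin²).
So ω* = 2/1.0255386 = 1.9501948 (Young).
ρ_SOR = ω* − 1 = 1.9501948 − 1 = 0.9501948.
For 9 digits: m = 9·ln10 / (−ln 0.9501948) = 20.7233/0.0510883 = 405.637; round up → m = 406.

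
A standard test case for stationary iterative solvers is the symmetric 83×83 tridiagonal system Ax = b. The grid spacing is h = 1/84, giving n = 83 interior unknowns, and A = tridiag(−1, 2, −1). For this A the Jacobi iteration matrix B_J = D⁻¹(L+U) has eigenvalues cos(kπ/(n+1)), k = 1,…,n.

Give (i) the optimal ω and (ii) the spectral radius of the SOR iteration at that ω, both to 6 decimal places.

n=83: λ(B_J) = 1 − λ(A)/2 = cos(kπ/84); k=1 gives ρ_J = 0.999301.
1 − cos²(π/84) = sin²(π/84) ⇒ √(1−ρ_J²) = sin(π/84) = 0.0373912.
ω* = 2/(1+0.0373912) = 1.927913
ρ(B_{ω*}) = ω*−1 = 0.927913

ω* = 1.927913, ρ_SOR = 0.927913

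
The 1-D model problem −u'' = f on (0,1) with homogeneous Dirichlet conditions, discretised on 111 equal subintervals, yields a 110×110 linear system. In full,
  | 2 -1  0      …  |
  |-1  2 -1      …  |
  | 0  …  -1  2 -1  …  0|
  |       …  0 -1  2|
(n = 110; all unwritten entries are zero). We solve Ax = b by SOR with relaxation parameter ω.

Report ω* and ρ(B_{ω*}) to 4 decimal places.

ρ_J = max_k |cos(kπ/111)| = cos(π/111) = 0.9996
√(1−ρ_J²) simplifies to sin(π/111) = 0.02830.
Young: ω* = 2/(1+√(1−ρ_J²)) = 2/(1+0.02830) = 2/1.02830 = 1.9450.
[ρ_SOR] ω* − 1 = 0.9450.

ω* = 1.9450, ρ_SOR = 0.9450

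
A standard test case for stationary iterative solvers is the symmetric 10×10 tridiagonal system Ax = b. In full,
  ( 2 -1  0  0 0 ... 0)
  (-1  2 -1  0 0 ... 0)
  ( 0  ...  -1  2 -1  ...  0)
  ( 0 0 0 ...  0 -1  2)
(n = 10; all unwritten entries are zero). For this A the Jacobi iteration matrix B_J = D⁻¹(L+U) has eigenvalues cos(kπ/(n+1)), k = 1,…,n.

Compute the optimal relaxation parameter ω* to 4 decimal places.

B_J for the 10×10 system has eigenvalues cos(kπ/11); ρ_J = cos(π/11) = 0.9595.
√(1−ρ_J²) simplifies to sin(π/11) = 0.28173.
Young: ω* = 2/(1+√(1−ρ_J²)) = 2/(1+0.28173) = 2/1.28173 = 1.5604.
[ρ_SOR] ω* − 1 = 0.5604.

ω* = 1.5604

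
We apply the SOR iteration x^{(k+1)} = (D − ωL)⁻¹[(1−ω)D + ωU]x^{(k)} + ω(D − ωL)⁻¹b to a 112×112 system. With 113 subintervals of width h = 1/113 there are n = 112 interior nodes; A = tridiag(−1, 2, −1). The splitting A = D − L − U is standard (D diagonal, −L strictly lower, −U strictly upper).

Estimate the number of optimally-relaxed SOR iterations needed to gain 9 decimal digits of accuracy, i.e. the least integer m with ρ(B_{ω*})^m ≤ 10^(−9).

With n=112, ρ(Jacobi) = cos(π/113) = 0.9996136.
√(1 − cos²(π/113)) = sin(π/113) ≈ 0.0277981.
ω* = 2/(1 + 0.0277981) = 2/1.0277981 = 1.9459075.
Hence ρ(B_{ω*}) = 1.9459075 − 1 = 0.9459075.
ρ_SOR^m ≤ 10^(−9) ⇔ m ≥ 9·ln10/(−ln 0.9459075) = 20.7233/0.0556105 = 372.651; m = ⌈372.651⌉ = 373.

m = 373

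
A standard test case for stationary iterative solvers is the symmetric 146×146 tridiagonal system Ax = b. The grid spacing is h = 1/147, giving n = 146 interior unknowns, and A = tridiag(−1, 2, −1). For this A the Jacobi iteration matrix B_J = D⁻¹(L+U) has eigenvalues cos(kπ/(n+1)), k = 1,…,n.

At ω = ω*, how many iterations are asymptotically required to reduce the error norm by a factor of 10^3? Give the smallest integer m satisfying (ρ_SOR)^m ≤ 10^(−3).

½·tridiag(1,0,1) at n=146: λ_k = cos(kπ/147); max |λ| at k=1 ⇒ ρ_J = cos(π/147) ≈ 0.9997716.
√(1 − cos²(π/147)) = sin(π/147) ≈ 0.0213698.
ω* = 2/(1+0.0213698) = 1.9581546
ρ_SOR = ω* − 1 ≈ 0.9581546.
ρ_SOR^m ≤ 10^(−3) ⇔ m ≥ 3·ln10/(−ln 0.9581546) = 6.90776/0.0427461 = 161.600; m = ⌈161.600⌉ = 162.

m = 162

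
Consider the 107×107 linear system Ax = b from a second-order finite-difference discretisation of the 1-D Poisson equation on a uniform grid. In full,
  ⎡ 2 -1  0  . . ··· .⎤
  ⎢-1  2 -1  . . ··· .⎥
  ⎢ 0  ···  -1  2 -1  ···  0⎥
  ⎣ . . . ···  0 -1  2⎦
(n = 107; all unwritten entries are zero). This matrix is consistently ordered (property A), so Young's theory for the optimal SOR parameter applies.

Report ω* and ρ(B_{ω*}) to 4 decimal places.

½·tridiag(1,0,1) at n=107: λ_k = cos(kπ/108); max |λ| at k=1 ⇒ ρ_J = cos(π/108) ≈ 0.9996.
√(1−ρ_J²) simplifies to sin(π/108) = 0.02908.
ω* = 2/(1+0.02908) = 1.9435
ρ_SOR = ω* − 1 ≈ 0.9435.

ω* = 1.9435, ρ_SOR = 0.9435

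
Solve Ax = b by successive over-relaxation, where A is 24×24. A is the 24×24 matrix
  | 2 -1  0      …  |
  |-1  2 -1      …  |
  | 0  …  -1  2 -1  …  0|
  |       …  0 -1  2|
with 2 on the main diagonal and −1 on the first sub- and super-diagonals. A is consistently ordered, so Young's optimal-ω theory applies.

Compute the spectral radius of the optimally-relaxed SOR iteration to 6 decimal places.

ρ_SOR = 0.777251

½·tridiag(1,0,1) at n=24: λ_k = cos(kπ/25); max |λ| at k=1 ⇒ ρ_J = cos(π/25) ≈ 0.992115.
√(1−ρ_J²) simplifies to sin(π/25) = 0.1253332.
Then 2/(1+√(1−ρ_J²)) = 2/(1+0.1253332); ω* = 2/1.1253332 = 1.777251.
and ρ(B_{ω*}) = 1.777251 − 1 = 0.777251.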